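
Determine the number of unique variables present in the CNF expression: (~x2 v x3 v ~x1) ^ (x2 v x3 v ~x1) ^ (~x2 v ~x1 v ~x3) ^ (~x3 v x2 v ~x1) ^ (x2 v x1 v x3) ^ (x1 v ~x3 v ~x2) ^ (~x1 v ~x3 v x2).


Identify each distinct variable in the formula.
Variables found: x1, x2, x3.
Total distinct variables = 3.

3


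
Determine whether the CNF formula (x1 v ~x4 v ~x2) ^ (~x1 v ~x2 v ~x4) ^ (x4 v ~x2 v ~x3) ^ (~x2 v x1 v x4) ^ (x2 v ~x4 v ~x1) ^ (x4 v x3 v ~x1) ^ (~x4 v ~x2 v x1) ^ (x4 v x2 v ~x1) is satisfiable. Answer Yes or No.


Check all 16 possible truth assignments.
Number of satisfying assignments found: 4.
The formula is satisfiable.

Yes


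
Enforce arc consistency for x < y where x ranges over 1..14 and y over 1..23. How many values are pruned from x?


For the constraint x < y, x needs a supporting value in y's domain.
x can be at most 22 (one less than y's maximum).
Valid x values from domain: 14 out of 14.
Pruned = 14 - 14 = 0.

0


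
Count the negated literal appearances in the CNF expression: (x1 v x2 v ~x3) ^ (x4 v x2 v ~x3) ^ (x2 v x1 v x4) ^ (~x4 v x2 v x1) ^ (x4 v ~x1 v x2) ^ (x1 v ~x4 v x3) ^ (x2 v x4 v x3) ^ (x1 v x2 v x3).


Scan each clause for negated literals.
Clause 1: 1 negative; Clause 2: 1 negative; Clause 3: 0 negative; Clause 4: 1 negative; Clause 5: 1 negative; Clause 6: 1 negative; Clause 7: 0 negative; Clause 8: 0 negative.
Total negative literal occurrences = 5.

5


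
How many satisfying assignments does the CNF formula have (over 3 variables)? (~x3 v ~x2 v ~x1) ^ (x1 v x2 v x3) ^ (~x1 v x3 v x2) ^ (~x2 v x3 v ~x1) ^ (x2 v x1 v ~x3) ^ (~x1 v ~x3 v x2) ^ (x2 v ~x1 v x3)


Enumerate all 8 truth assignments over 3 variables.
Test each against every clause.
Satisfying assignments found: 2.

2


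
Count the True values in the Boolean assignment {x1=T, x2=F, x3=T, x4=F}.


The weight is the number of variables assigned True.
True variables: x1, x3.
Weight = 2.

2


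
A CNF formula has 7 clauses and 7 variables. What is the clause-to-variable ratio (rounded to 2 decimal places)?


Clause-to-variable ratio = clauses / variables.
7 / 7 = 1.0.

1.0


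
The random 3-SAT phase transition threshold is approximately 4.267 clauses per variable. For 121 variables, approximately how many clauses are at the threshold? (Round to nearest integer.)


The 3-SAT phase transition occurs at approximately 4.267 clauses per variable.
m = 4.267 * 121 = 516.307.
Rounded to nearest integer: 516.

516


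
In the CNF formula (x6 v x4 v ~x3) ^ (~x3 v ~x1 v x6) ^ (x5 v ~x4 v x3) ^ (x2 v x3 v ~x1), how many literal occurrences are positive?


Scan each clause for unnegated literals.
Clause 1: 2 positive; Clause 2: 1 positive; Clause 3: 2 positive; Clause 4: 2 positive.
Total positive literal occurrences = 7.

7


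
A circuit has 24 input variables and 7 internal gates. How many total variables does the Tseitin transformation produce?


The Tseitin transformation introduces one auxiliary variable per gate.
Total variables = inputs + gates = 24 + 7 = 31.

31


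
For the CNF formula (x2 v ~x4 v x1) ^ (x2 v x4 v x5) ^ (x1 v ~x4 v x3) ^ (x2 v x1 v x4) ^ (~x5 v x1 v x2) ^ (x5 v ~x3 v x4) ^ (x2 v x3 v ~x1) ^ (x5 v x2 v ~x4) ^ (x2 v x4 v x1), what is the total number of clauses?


Each group enclosed in parentheses joined by ^ is one clause.
Counting the conjuncts: 9 clauses.

9


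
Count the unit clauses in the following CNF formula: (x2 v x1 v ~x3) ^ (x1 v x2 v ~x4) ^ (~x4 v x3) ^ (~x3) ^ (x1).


A unit clause contains exactly one literal.
Unit clauses found: (~x3), (x1).
Count = 2.

2


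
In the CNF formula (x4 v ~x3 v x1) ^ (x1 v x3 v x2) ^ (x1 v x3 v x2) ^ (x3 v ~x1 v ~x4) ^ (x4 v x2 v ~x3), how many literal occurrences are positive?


Scan each clause for unnegated literals.
Clause 1: 2 positive; Clause 2: 3 positive; Clause 3: 3 positive; Clause 4: 1 positive; Clause 5: 2 positive.
Total positive literal occurrences = 11.

11


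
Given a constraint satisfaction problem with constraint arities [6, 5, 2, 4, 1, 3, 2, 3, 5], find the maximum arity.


The arities are: 6, 5, 2, 4, 1, 3, 2, 3, 5.
Scan for the maximum value.
Maximum arity = 6.

6


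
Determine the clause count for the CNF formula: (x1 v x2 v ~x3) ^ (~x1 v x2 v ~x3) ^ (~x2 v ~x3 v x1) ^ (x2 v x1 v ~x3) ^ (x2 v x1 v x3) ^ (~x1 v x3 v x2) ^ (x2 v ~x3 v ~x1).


Each group enclosed in parentheses joined by ^ is one clause.
Counting the conjuncts: 7 clauses.

7


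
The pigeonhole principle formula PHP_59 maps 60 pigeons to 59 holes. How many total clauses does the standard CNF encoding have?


The PHP encoding has two parts:
1) At-least-one-hole clauses: 60 (one per pigeon, each with 59 literals).
2) At-most-one-pigeon-per-hole clauses: 59 holes * C(60,2) = 59 * 1770 = 104430.
Total clauses = 60 + 104430 = 104490.

104490


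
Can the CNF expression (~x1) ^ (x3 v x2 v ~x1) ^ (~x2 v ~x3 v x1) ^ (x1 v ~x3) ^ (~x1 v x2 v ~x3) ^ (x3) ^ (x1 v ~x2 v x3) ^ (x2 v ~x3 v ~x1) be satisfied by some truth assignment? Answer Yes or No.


Check all 8 possible truth assignments.
Number of satisfying assignments found: 0.
The formula is unsatisfiable.

No


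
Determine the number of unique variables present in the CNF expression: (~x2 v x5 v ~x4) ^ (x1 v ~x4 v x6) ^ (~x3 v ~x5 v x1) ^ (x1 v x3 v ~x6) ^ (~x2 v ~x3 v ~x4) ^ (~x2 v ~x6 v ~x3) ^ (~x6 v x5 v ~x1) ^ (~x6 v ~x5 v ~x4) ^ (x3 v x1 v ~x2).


Identify each distinct variable in the formula.
Variables found: x1, x2, x3, x4, x5, x6.
Total distinct variables = 6.

6


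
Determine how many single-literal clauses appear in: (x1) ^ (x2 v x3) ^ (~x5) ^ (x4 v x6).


A unit clause contains exactly one literal.
Unit clauses found: (x1), (~x5).
Count = 2.

2


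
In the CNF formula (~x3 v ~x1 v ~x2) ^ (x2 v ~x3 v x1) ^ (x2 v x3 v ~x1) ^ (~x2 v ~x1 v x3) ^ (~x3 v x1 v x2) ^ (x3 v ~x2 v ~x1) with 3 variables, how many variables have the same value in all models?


Find all satisfying assignments: 4 model(s).
Check which variables have the same value in every model.
No variable is fixed across all models.
Backbone size = 0.

0


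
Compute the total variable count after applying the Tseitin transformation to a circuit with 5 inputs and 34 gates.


The Tseitin transformation introduces one auxiliary variable per gate.
Total variables = inputs + gates = 5 + 34 = 39.

39


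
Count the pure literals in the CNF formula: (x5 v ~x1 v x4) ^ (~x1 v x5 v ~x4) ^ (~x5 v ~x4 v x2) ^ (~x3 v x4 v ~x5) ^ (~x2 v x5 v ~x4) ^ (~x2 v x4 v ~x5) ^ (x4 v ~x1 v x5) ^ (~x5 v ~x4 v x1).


A pure literal appears in only one polarity across all clauses.
Pure literals: x3 (negative only).
Count = 1.

1


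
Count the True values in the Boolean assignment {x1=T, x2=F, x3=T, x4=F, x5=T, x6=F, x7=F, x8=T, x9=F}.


The weight is the number of variables assigned True.
True variables: x1, x3, x5, x8.
Weight = 4.

4


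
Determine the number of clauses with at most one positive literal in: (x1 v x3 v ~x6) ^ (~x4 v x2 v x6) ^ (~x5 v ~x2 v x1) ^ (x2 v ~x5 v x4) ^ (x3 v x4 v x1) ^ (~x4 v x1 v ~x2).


A Horn clause has at most one positive literal.
Clause 1: 2 positive lit(s) -> not Horn
Clause 2: 2 positive lit(s) -> not Horn
Clause 3: 1 positive lit(s) -> Horn
Clause 4: 2 positive lit(s) -> not Horn
Clause 5: 3 positive lit(s) -> not Horn
Clause 6: 1 positive lit(s) -> Horn
Total Horn clauses = 2.

2


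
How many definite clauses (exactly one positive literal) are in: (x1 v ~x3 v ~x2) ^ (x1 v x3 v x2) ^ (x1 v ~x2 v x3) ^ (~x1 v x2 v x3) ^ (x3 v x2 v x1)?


A definite clause has exactly one positive literal.
Clause 1: 1 positive -> definite
Clause 2: 3 positive -> not definite
Clause 3: 2 positive -> not definite
Clause 4: 2 positive -> not definite
Clause 5: 3 positive -> not definite
Definite clause count = 1.

1


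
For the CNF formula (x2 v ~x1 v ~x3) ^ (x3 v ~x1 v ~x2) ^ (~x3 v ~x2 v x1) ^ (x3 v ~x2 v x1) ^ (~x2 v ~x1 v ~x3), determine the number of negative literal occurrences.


Scan each clause for negated literals.
Clause 1: 2 negative; Clause 2: 2 negative; Clause 3: 2 negative; Clause 4: 1 negative; Clause 5: 3 negative.
Total negative literal occurrences = 10.

10


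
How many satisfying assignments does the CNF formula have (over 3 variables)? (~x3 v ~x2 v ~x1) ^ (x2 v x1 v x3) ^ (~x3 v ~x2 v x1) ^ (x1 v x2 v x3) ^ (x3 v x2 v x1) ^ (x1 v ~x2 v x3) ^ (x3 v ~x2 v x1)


Enumerate all 8 truth assignments over 3 variables.
Test each against every clause.
Satisfying assignments found: 4.

4


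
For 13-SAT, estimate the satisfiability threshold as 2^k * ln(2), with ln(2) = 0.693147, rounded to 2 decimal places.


Using the asymptotic formula: threshold ~ 2^k * ln(2).
2^13 = 8192.
8192 * 0.693147 = 5678.26.

5678.26


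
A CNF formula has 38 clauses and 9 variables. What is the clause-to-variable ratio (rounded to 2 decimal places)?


Clause-to-variable ratio = clauses / variables.
38 / 9 = 4.22.

4.22


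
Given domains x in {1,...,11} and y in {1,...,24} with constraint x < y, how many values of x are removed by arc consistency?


For the constraint x < y, x needs a supporting value in y's domain.
x can be at most 23 (one less than y's maximum).
Valid x values from domain: 11 out of 11.
Pruned = 11 - 11 = 0.

0


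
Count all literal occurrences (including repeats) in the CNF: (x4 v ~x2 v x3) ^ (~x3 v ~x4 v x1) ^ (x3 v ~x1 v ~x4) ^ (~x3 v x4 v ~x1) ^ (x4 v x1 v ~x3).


Clause lengths: 3, 3, 3, 3, 3.
Sum = 3 + 3 + 3 + 3 + 3 = 15.

15


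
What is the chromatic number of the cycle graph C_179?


An odd cycle cannot be 2-colored: alternating two colors around the cycle returns to the start with a conflict.
Since 179 is odd, three colors are required (and three suffice).
Chromatic number = 3.

3


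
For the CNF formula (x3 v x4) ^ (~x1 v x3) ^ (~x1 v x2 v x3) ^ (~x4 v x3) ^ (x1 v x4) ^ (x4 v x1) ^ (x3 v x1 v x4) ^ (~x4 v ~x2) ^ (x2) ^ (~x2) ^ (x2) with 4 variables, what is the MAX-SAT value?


Enumerate all 16 truth assignments.
For each, count how many of the 11 clauses are satisfied.
The formula is not fully satisfiable, so the maximum is below 11.
Maximum simultaneously satisfiable clauses = 10.

10


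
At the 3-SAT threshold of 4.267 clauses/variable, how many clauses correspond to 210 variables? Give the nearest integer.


The 3-SAT phase transition occurs at approximately 4.267 clauses per variable.
m = 4.267 * 210 = 896.07.
Rounded to nearest integer: 896.

896


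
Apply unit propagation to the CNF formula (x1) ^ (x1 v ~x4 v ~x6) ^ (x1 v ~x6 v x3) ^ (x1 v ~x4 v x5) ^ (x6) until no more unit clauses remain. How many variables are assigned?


Unit propagation repeatedly assigns the literal in any unit clause, then simplifies.
Assignments in order: x1 = T, x6 = T.
No further unit clauses remain.
Total variables assigned = 2.

2


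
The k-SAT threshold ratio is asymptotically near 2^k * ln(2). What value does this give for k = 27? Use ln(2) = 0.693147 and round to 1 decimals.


Using the asymptotic formula: threshold ~ 2^k * ln(2).
2^27 = 134217728.
134217728 * 0.693147 = 93032615.5.

93032615.5


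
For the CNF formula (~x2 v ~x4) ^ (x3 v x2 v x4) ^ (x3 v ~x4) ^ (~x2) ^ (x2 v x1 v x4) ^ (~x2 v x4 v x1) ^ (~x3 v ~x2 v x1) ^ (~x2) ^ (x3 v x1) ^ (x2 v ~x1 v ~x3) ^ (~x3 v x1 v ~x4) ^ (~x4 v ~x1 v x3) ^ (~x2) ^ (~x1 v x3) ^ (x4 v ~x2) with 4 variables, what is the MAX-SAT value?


Enumerate all 16 truth assignments.
For each, count how many of the 15 clauses are satisfied.
The formula is not fully satisfiable, so the maximum is below 15.
Maximum simultaneously satisfiable clauses = 14.

14


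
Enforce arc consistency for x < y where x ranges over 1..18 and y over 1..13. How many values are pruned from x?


For the constraint x < y, x needs a supporting value in y's domain.
x can be at most 12 (one less than y's maximum).
Valid x values from domain: 12 out of 18.
Pruned = 18 - 12 = 6.

6


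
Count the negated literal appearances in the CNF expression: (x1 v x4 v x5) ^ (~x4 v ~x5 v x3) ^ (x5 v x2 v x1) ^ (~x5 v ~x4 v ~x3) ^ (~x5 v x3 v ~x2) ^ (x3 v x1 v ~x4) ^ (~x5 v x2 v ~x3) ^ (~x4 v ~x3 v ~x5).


Scan each clause for negated literals.
Clause 1: 0 negative; Clause 2: 2 negative; Clause 3: 0 negative; Clause 4: 3 negative; Clause 5: 2 negative; Clause 6: 1 negative; Clause 7: 2 negative; Clause 8: 3 negative.
Total negative literal occurrences = 13.

13


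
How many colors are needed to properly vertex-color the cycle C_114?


A cycle on an even number of vertices is bipartite: alternate two colors around the cycle.
Since 114 is even, two colors suffice, and at least two are needed because the graph has edges.
Chromatic number = 2.

2


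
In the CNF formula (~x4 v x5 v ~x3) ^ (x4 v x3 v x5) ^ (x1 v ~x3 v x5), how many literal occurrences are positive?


Scan each clause for unnegated literals.
Clause 1: 1 positive; Clause 2: 3 positive; Clause 3: 2 positive.
Total positive literal occurrences = 6.

6


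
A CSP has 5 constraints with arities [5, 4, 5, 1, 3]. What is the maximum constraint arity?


The arities are: 5, 4, 5, 1, 3.
Scan for the maximum value.
Maximum arity = 5.

5


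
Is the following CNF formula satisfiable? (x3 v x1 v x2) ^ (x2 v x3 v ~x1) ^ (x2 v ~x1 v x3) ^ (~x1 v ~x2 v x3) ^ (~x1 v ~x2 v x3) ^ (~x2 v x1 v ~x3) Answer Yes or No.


Check all 8 possible truth assignments.
Number of satisfying assignments found: 4.
The formula is satisfiable.

Yes


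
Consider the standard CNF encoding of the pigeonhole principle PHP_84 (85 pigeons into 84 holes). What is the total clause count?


The PHP encoding has two parts:
1) At-least-one-hole clauses: 85 (one per pigeon, each with 84 literals).
2) At-most-one-pigeon-per-hole clauses: 84 holes * C(85,2) = 84 * 3570 = 299880.
Total clauses = 85 + 299880 = 299965.

299965


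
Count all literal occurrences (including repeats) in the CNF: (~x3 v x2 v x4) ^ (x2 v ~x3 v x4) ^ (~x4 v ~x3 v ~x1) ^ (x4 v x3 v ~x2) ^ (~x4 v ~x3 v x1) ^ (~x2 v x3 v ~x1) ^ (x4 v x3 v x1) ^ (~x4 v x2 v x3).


Clause lengths: 3, 3, 3, 3, 3, 3, 3, 3.
Sum = 3 + 3 + 3 + 3 + 3 + 3 + 3 + 3 = 24.

24


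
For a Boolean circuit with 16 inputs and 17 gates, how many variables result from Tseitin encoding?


The Tseitin transformation introduces one auxiliary variable per gate.
Total variables = inputs + gates = 16 + 17 = 33.

33


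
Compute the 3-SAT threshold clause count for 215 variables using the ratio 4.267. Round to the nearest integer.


The 3-SAT phase transition occurs at approximately 4.267 clauses per variable.
m = 4.267 * 215 = 917.405.
Rounded to nearest integer: 917.

917


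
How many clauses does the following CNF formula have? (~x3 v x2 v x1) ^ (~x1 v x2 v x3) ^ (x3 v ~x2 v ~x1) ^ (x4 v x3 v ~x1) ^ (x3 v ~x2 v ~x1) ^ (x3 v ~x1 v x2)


Each group enclosed in parentheses joined by ^ is one clause.
Counting the conjuncts: 6 clauses.

6


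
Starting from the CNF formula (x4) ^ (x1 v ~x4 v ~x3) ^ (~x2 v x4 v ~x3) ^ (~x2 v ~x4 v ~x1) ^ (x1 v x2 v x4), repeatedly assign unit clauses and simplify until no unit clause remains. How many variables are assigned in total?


Unit propagation repeatedly assigns the literal in any unit clause, then simplifies.
Assignments in order: x4 = T.
No further unit clauses remain.
Total variables assigned = 1.

1


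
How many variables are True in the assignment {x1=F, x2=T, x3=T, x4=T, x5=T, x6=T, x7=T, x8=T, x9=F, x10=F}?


The weight is the number of variables assigned True.
True variables: x2, x3, x4, x5, x6, x7, x8.
Weight = 7.

7


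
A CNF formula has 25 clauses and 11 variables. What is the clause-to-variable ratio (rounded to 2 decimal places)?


Clause-to-variable ratio = clauses / variables.
25 / 11 = 2.27.

2.27


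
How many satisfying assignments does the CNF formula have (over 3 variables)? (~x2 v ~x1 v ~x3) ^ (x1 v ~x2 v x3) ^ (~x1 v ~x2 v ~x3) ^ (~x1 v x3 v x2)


Enumerate all 8 truth assignments over 3 variables.
Test each against every clause.
Satisfying assignments found: 5.

5


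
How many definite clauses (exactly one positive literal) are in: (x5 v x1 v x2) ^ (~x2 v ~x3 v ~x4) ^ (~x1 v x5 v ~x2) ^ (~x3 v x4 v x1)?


A definite clause has exactly one positive literal.
Clause 1: 3 positive -> not definite
Clause 2: 0 positive -> not definite
Clause 3: 1 positive -> definite
Clause 4: 2 positive -> not definite
Definite clause count = 1.

1


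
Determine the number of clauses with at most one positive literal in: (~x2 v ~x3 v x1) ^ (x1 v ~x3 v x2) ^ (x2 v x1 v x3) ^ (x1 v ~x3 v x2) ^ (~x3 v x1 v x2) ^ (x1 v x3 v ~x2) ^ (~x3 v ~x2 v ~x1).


A Horn clause has at most one positive literal.
Clause 1: 1 positive lit(s) -> Horn
Clause 2: 2 positive lit(s) -> not Horn
Clause 3: 3 positive lit(s) -> not Horn
Clause 4: 2 positive lit(s) -> not Horn
Clause 5: 2 positive lit(s) -> not Horn
Clause 6: 2 positive lit(s) -> not Horn
Clause 7: 0 positive lit(s) -> Horn
Total Horn clauses = 2.

2


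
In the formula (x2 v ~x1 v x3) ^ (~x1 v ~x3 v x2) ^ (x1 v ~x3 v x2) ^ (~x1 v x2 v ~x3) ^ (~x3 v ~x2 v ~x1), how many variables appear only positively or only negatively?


A pure literal appears in only one polarity across all clauses.
No pure literals found.
Count = 0.

0


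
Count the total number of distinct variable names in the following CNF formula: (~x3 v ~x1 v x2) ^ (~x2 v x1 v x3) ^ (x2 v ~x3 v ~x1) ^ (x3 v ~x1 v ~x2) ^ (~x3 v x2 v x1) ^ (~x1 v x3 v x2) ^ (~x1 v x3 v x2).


Identify each distinct variable in the formula.
Variables found: x1, x2, x3.
Total distinct variables = 3.

3


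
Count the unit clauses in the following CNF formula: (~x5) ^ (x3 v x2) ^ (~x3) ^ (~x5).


A unit clause contains exactly one literal.
Unit clauses found: (~x5), (~x3), (~x5).
Count = 3.

3


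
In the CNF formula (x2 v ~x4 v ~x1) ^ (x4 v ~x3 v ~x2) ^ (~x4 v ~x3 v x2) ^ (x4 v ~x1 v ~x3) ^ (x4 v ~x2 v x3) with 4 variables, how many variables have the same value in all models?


Find all satisfying assignments: 8 model(s).
Check which variables have the same value in every model.
No variable is fixed across all models.
Backbone size = 0.

0


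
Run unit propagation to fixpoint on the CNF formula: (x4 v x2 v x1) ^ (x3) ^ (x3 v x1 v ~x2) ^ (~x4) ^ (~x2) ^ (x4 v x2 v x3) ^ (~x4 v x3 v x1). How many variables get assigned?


Unit propagation repeatedly assigns the literal in any unit clause, then simplifies.
Assignments in order: x3 = T, x4 = F, x2 = F, x1 = T.
No further unit clauses remain.
Total variables assigned = 4.

4


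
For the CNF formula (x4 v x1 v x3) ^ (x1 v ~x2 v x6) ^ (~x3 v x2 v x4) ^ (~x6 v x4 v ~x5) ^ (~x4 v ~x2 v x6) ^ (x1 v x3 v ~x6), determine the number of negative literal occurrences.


Scan each clause for negated literals.
Clause 1: 0 negative; Clause 2: 1 negative; Clause 3: 1 negative; Clause 4: 2 negative; Clause 5: 2 negative; Clause 6: 1 negative.
Total negative literal occurrences = 7.

7


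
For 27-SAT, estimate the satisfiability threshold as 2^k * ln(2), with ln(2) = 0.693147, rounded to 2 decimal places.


Using the asymptotic formula: threshold ~ 2^k * ln(2).
2^27 = 134217728.
134217728 * 0.693147 = 93032615.51.

93032615.51


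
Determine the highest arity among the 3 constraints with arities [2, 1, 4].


The arities are: 2, 1, 4.
Scan for the maximum value.
Maximum arity = 4.

4


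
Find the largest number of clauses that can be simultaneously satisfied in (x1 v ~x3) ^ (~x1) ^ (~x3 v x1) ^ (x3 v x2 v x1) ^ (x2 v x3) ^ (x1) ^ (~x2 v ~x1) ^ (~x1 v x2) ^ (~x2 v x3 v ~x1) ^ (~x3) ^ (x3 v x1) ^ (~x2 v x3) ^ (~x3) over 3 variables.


Enumerate all 8 truth assignments.
For each, count how many of the 13 clauses are satisfied.
The formula is not fully satisfiable, so the maximum is below 13.
Maximum simultaneously satisfiable clauses = 10.

10


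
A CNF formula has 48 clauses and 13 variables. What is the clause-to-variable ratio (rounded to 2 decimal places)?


Clause-to-variable ratio = clauses / variables.
48 / 13 = 3.69.

3.69


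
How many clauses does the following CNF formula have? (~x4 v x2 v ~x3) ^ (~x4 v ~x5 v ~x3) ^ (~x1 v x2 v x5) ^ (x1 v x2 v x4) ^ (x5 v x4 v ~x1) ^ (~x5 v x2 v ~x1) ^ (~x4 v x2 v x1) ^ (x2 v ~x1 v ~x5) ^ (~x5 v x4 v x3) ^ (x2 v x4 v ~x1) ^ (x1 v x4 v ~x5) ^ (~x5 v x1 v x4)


Each group enclosed in parentheses joined by ^ is one clause.
Counting the conjuncts: 12 clauses.

12


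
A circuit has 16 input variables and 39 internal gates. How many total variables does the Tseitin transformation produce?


The Tseitin transformation introduces one auxiliary variable per gate.
Total variables = inputs + gates = 16 + 39 = 55.

55


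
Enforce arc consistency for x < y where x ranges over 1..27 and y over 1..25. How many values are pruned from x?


For the constraint x < y, x needs a supporting value in y's domain.
x can be at most 24 (one less than y's maximum).
Valid x values from domain: 24 out of 27.
Pruned = 27 - 24 = 3.

3


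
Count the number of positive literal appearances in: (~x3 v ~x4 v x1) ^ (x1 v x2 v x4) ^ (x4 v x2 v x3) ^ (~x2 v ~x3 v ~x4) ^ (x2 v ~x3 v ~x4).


Scan each clause for unnegated literals.
Clause 1: 1 positive; Clause 2: 3 positive; Clause 3: 3 positive; Clause 4: 0 positive; Clause 5: 1 positive.
Total positive literal occurrences = 8.

8


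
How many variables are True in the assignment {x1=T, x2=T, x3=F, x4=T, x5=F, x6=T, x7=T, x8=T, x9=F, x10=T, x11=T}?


The weight is the number of variables assigned True.
True variables: x1, x2, x4, x6, x7, x8, x10, x11.
Weight = 8.

8


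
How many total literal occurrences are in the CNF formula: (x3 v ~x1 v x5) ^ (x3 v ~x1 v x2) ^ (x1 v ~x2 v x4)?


Clause lengths: 3, 3, 3.
Sum = 3 + 3 + 3 = 9.

9


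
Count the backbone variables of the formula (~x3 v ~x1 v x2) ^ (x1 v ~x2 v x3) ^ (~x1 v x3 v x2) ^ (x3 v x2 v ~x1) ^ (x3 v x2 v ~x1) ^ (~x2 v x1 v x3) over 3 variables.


Find all satisfying assignments: 5 model(s).
Check which variables have the same value in every model.
No variable is fixed across all models.
Backbone size = 0.

0


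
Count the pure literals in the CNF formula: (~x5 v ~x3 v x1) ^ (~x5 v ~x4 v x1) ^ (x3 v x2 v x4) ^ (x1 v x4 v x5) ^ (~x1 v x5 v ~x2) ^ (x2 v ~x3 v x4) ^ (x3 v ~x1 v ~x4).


A pure literal appears in only one polarity across all clauses.
No pure literals found.
Count = 0.

0


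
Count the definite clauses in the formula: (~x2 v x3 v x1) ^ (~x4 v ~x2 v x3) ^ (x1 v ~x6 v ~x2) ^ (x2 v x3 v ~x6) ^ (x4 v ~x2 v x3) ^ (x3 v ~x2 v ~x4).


A definite clause has exactly one positive literal.
Clause 1: 2 positive -> not definite
Clause 2: 1 positive -> definite
Clause 3: 1 positive -> definite
Clause 4: 2 positive -> not definite
Clause 5: 2 positive -> not definite
Clause 6: 1 positive -> definite
Definite clause count = 3.

3


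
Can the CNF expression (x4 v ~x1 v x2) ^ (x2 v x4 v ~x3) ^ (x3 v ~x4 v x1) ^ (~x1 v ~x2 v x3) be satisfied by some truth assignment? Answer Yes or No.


Check all 16 possible truth assignments.
Number of satisfying assignments found: 9.
The formula is satisfiable.

Yes


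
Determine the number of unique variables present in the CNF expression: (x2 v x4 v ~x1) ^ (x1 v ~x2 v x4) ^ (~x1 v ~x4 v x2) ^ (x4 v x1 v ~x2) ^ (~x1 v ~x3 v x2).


Identify each distinct variable in the formula.
Variables found: x1, x2, x3, x4.
Total distinct variables = 4.

4


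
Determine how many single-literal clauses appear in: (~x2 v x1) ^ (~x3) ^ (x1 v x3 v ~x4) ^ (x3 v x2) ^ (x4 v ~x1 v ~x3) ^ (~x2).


A unit clause contains exactly one literal.
Unit clauses found: (~x3), (~x2).
Count = 2.

2


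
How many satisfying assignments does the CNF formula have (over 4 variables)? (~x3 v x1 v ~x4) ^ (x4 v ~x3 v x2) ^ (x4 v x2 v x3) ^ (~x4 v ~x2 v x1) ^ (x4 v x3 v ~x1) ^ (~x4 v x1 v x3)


Enumerate all 16 truth assignments over 4 variables.
Test each against every clause.
Satisfying assignments found: 7.

7


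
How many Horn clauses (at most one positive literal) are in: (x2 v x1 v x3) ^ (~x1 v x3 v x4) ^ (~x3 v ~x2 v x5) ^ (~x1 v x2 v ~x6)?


A Horn clause has at most one positive literal.
Clause 1: 3 positive lit(s) -> not Horn
Clause 2: 2 positive lit(s) -> not Horn
Clause 3: 1 positive lit(s) -> Horn
Clause 4: 1 positive lit(s) -> Horn
Total Horn clauses = 2.

2


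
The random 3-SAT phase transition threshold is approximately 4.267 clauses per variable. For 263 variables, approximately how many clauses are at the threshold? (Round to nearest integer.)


The 3-SAT phase transition occurs at approximately 4.267 clauses per variable.
m = 4.267 * 263 = 1122.221.
Rounded to nearest integer: 1122.

1122


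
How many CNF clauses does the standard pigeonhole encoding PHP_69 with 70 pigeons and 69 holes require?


The PHP encoding has two parts:
1) At-least-one-hole clauses: 70 (one per pigeon, each with 69 literals).
2) At-most-one-pigeon-per-hole clauses: 69 holes * C(70,2) = 69 * 2415 = 166635.
Total clauses = 70 + 166635 = 166705.

166705


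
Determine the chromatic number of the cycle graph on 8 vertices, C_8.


A cycle on an even number of vertices is bipartite: alternate two colors around the cycle.
Since 8 is even, two colors suffice, and at least two are needed because the graph has edges.
Chromatic number = 2.

2


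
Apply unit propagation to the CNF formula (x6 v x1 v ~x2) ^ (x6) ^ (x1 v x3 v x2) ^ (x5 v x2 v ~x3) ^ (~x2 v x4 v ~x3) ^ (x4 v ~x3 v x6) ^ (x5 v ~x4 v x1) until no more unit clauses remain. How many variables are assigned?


Unit propagation repeatedly assigns the literal in any unit clause, then simplifies.
Assignments in order: x6 = T.
No further unit clauses remain.
Total variables assigned = 1.

1


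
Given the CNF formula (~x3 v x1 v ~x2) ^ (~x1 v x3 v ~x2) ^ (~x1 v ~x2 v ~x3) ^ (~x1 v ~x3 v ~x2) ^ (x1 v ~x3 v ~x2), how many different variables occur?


Identify each distinct variable in the formula.
Variables found: x1, x2, x3.
Total distinct variables = 3.

3


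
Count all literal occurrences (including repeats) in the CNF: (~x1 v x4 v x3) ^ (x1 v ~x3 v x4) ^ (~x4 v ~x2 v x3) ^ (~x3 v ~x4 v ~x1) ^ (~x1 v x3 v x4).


Clause lengths: 3, 3, 3, 3, 3.
Sum = 3 + 3 + 3 + 3 + 3 = 15.

15


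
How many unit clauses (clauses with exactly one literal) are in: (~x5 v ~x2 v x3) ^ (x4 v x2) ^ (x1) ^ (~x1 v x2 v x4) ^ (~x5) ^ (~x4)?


A unit clause contains exactly one literal.
Unit clauses found: (x1), (~x5), (~x4).
Count = 3.

3


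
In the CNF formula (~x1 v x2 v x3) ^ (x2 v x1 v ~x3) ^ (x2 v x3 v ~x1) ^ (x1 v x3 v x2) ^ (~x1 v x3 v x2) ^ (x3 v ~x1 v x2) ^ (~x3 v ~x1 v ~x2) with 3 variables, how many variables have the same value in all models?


Find all satisfying assignments: 4 model(s).
Check which variables have the same value in every model.
No variable is fixed across all models.
Backbone size = 0.

0


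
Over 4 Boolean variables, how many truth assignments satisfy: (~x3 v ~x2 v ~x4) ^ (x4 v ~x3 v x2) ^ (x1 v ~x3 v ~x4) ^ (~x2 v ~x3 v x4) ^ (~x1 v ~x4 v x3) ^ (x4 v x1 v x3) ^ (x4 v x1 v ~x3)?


Enumerate all 16 truth assignments over 4 variables.
Test each against every clause.
Satisfying assignments found: 5.

5


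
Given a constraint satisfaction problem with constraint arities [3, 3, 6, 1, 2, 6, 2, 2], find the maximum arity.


The arities are: 3, 3, 6, 1, 2, 6, 2, 2.
Scan for the maximum value.
Maximum arity = 6.

6


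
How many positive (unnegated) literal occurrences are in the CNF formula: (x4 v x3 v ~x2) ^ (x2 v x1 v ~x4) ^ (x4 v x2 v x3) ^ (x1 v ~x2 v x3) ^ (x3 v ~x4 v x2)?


Scan each clause for unnegated literals.
Clause 1: 2 positive; Clause 2: 2 positive; Clause 3: 3 positive; Clause 4: 2 positive; Clause 5: 2 positive.
Total positive literal occurrences = 11.

11


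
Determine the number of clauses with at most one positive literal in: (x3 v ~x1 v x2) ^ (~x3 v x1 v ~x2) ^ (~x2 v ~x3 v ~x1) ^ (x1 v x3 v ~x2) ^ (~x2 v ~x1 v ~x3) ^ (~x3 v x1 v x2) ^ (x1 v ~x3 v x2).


A Horn clause has at most one positive literal.
Clause 1: 2 positive lit(s) -> not Horn
Clause 2: 1 positive lit(s) -> Horn
Clause 3: 0 positive lit(s) -> Horn
Clause 4: 2 positive lit(s) -> not Horn
Clause 5: 0 positive lit(s) -> Horn
Clause 6: 2 positive lit(s) -> not Horn
Clause 7: 2 positive lit(s) -> not Horn
Total Horn clauses = 3.

3


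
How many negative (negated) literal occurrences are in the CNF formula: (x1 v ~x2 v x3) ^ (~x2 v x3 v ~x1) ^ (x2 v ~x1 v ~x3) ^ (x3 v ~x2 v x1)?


Scan each clause for negated literals.
Clause 1: 1 negative; Clause 2: 2 negative; Clause 3: 2 negative; Clause 4: 1 negative.
Total negative literal occurrences = 6.

6


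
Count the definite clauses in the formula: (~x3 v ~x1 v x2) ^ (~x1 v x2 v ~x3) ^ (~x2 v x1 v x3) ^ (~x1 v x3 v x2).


A definite clause has exactly one positive literal.
Clause 1: 1 positive -> definite
Clause 2: 1 positive -> definite
Clause 3: 2 positive -> not definite
Clause 4: 2 positive -> not definite
Definite clause count = 2.

2


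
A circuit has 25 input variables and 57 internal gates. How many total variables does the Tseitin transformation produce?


The Tseitin transformation introduces one auxiliary variable per gate.
Total variables = inputs + gates = 25 + 57 = 82.

82


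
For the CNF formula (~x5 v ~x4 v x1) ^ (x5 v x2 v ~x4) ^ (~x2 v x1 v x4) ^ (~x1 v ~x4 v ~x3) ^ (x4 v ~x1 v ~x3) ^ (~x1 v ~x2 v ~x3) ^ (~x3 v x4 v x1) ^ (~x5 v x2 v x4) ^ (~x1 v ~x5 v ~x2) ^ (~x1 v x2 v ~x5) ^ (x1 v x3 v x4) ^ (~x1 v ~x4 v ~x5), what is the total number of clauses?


Each group enclosed in parentheses joined by ^ is one clause.
Counting the conjuncts: 12 clauses.

12


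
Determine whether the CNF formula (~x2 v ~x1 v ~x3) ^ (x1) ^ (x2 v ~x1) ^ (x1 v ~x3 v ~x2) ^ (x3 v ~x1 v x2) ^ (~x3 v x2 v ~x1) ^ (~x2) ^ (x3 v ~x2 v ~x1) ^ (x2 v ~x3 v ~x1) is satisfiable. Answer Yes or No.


Check all 8 possible truth assignments.
Number of satisfying assignments found: 0.
The formula is unsatisfiable.

No


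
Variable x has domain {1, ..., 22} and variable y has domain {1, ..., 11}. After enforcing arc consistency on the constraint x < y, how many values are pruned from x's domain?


For the constraint x < y, x needs a supporting value in y's domain.
x can be at most 10 (one less than y's maximum).
Valid x values from domain: 10 out of 22.
Pruned = 22 - 10 = 12.

12


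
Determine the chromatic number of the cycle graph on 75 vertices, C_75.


An odd cycle cannot be 2-colored: alternating two colors around the cycle returns to the start with a conflict.
Since 75 is odd, three colors are required (and three suffice).
Chromatic number = 3.

3


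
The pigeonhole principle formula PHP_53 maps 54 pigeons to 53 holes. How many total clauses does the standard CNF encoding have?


The PHP encoding has two parts:
1) At-least-one-hole clauses: 54 (one per pigeon, each with 53 literals).
2) At-most-one-pigeon-per-hole clauses: 53 holes * C(54,2) = 53 * 1431 = 75843.
Total clauses = 54 + 75843 = 75897.

75897


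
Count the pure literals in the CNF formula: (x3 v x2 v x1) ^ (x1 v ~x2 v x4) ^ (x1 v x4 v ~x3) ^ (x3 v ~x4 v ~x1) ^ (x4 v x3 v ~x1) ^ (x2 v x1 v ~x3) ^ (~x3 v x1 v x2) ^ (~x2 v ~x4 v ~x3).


A pure literal appears in only one polarity across all clauses.
No pure literals found.
Count = 0.

0


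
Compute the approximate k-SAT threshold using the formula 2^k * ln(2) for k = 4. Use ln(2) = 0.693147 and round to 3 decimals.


Using the asymptotic formula: threshold ~ 2^k * ln(2).
2^4 = 16.
16 * 0.693147 = 11.09.

11.09


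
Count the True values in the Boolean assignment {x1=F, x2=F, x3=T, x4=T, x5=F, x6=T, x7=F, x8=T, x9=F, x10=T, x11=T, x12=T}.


The weight is the number of variables assigned True.
True variables: x3, x4, x6, x8, x10, x11, x12.
Weight = 7.

7


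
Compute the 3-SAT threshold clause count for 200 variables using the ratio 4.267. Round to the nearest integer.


The 3-SAT phase transition occurs at approximately 4.267 clauses per variable.
m = 4.267 * 200 = 853.4.
Rounded to nearest integer: 853.

853


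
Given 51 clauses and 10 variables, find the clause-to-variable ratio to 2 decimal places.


Clause-to-variable ratio = clauses / variables.
51 / 10 = 5.1.

5.1


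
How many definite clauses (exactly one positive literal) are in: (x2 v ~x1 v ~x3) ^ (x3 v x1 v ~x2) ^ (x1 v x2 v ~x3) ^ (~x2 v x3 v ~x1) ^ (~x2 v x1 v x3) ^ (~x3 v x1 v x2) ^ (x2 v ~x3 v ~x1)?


A definite clause has exactly one positive literal.
Clause 1: 1 positive -> definite
Clause 2: 2 positive -> not definite
Clause 3: 2 positive -> not definite
Clause 4: 1 positive -> definite
Clause 5: 2 positive -> not definite
Clause 6: 2 positive -> not definite
Clause 7: 1 positive -> definite
Definite clause count = 3.

3


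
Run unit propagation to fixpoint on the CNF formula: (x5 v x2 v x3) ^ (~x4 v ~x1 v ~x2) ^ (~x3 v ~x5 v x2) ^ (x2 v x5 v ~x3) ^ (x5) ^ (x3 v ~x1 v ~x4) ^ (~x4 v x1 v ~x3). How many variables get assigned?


Unit propagation repeatedly assigns the literal in any unit clause, then simplifies.
Assignments in order: x5 = T.
No further unit clauses remain.
Total variables assigned = 1.

1


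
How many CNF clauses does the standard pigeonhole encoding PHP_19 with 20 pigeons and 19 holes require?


The PHP encoding has two parts:
1) At-least-one-hole clauses: 20 (one per pigeon, each with 19 literals).
2) At-most-one-pigeon-per-hole clauses: 19 holes * C(20,2) = 19 * 190 = 3610.
Total clauses = 20 + 3610 = 3630.

3630


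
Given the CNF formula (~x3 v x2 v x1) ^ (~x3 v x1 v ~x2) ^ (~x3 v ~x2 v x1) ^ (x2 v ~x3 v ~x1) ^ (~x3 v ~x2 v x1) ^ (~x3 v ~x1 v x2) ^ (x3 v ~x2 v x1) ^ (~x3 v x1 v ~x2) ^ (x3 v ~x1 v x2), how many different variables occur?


Identify each distinct variable in the formula.
Variables found: x1, x2, x3.
Total distinct variables = 3.

3


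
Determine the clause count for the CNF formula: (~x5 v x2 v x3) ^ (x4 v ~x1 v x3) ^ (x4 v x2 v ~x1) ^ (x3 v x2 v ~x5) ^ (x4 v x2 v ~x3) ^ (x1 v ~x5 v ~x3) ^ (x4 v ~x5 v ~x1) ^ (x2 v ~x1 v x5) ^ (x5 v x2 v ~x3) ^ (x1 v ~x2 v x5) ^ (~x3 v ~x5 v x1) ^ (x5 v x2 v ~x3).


Each group enclosed in parentheses joined by ^ is one clause.
Counting the conjuncts: 12 clauses.

12


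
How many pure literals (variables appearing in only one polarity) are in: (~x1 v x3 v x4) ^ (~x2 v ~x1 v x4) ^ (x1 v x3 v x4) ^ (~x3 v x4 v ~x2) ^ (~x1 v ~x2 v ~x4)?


A pure literal appears in only one polarity across all clauses.
Pure literals: x2 (negative only).
Count = 1.

1


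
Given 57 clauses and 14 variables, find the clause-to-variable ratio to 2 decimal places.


Clause-to-variable ratio = clauses / variables.
57 / 14 = 4.07.

4.07


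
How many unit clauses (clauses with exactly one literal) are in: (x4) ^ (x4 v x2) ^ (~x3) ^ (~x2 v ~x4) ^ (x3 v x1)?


A unit clause contains exactly one literal.
Unit clauses found: (x4), (~x3).
Count = 2.

2


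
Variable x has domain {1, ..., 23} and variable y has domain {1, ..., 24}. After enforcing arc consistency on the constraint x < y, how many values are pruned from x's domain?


For the constraint x < y, x needs a supporting value in y's domain.
x can be at most 23 (one less than y's maximum).
Valid x values from domain: 23 out of 23.
Pruned = 23 - 23 = 0.

0


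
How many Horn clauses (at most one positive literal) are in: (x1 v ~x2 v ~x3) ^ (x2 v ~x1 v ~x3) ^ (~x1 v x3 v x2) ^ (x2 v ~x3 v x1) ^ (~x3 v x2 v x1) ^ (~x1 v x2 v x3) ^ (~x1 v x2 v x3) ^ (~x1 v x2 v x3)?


A Horn clause has at most one positive literal.
Clause 1: 1 positive lit(s) -> Horn
Clause 2: 1 positive lit(s) -> Horn
Clause 3: 2 positive lit(s) -> not Horn
Clause 4: 2 positive lit(s) -> not Horn
Clause 5: 2 positive lit(s) -> not Horn
Clause 6: 2 positive lit(s) -> not Horn
Clause 7: 2 positive lit(s) -> not Horn
Clause 8: 2 positive lit(s) -> not Horn
Total Horn clauses = 2.

2


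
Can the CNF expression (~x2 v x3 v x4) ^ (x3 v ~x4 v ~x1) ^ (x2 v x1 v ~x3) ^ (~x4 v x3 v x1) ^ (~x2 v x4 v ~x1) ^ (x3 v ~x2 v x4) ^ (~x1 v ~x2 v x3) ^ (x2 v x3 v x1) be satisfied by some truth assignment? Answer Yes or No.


Check all 16 possible truth assignments.
Number of satisfying assignments found: 6.
The formula is satisfiable.

Yes


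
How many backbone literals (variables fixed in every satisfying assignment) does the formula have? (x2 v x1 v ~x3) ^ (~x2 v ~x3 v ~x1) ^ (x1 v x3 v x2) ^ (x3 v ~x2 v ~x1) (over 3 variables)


Find all satisfying assignments: 4 model(s).
Check which variables have the same value in every model.
No variable is fixed across all models.
Backbone size = 0.

0


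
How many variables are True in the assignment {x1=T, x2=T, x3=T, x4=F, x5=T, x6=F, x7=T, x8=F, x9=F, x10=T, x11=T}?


The weight is the number of variables assigned True.
True variables: x1, x2, x3, x5, x7, x10, x11.
Weight = 7.

7


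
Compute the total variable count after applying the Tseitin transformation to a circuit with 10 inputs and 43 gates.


The Tseitin transformation introduces one auxiliary variable per gate.
Total variables = inputs + gates = 10 + 43 = 53.

53


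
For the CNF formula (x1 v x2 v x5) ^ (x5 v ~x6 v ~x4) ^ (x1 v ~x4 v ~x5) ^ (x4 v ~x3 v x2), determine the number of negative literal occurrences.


Scan each clause for negated literals.
Clause 1: 0 negative; Clause 2: 2 negative; Clause 3: 2 negative; Clause 4: 1 negative.
Total negative literal occurrences = 5.

5


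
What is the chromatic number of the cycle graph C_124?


A cycle on an even number of vertices is bipartite: alternate two colors around the cycle.
Since 124 is even, two colors suffice, and at least two are needed because the graph has edges.
Chromatic number = 2.

2


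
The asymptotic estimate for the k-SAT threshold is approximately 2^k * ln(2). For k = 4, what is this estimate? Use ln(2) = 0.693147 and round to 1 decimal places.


Using the asymptotic formula: threshold ~ 2^k * ln(2).
2^4 = 16.
16 * 0.693147 = 11.1.

11.1


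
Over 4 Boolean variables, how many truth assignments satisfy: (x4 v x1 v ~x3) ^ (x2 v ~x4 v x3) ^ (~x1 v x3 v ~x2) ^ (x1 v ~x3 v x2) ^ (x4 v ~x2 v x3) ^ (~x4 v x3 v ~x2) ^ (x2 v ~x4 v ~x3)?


Enumerate all 16 truth assignments over 4 variables.
Test each against every clause.
Satisfying assignments found: 6.

6


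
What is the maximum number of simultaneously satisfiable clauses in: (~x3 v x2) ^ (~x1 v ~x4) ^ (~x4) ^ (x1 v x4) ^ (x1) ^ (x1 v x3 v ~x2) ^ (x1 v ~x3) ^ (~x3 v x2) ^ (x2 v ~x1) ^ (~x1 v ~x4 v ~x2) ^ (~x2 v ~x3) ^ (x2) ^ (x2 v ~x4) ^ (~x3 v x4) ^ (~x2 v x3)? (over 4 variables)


Enumerate all 16 truth assignments.
For each, count how many of the 15 clauses are satisfied.
The formula is not fully satisfiable, so the maximum is below 15.
Maximum simultaneously satisfiable clauses = 14.

14


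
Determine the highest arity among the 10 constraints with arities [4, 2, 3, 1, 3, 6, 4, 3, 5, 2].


The arities are: 4, 2, 3, 1, 3, 6, 4, 3, 5, 2.
Scan for the maximum value.
Maximum arity = 6.

6


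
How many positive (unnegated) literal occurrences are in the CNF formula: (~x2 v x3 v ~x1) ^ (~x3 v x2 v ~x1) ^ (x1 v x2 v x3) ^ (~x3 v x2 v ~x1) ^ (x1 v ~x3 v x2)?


Scan each clause for unnegated literals.
Clause 1: 1 positive; Clause 2: 1 positive; Clause 3: 3 positive; Clause 4: 1 positive; Clause 5: 2 positive.
Total positive literal occurrences = 8.

8


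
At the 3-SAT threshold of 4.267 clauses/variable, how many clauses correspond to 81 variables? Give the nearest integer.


The 3-SAT phase transition occurs at approximately 4.267 clauses per variable.
m = 4.267 * 81 = 345.627.
Rounded to nearest integer: 346.

346


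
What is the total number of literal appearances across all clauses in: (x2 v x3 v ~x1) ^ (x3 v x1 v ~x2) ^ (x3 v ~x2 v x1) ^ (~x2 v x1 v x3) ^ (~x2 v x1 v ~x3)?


Clause lengths: 3, 3, 3, 3, 3.
Sum = 3 + 3 + 3 + 3 + 3 = 15.

15
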